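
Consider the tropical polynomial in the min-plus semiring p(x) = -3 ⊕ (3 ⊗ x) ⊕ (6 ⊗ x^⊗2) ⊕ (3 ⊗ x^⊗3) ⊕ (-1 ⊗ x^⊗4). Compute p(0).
p(0) = -3

A tropical monomial a ⊗ x^⊗i evaluates to a + i · x. Evaluating each term at x = 0:
  Term 0 contributes -3 + 0 · 0 = -3
  Term 1 contributes 3 + 1 · 0 = 3
  Term 2 contributes 6 + 2 · 0 = 6
  Term 3 contributes 3 + 3 · 0 = 3
  Term 4 contributes -1 + 4 · 0 = -1
p(0) = ⊕ of these = min[-3, 3, 6, 3, -1] = -3.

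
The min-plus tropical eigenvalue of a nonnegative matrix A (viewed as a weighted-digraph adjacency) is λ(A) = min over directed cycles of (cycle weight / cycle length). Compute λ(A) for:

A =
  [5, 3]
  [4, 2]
λ(A) = 2

Enumerate directed cycles and compute their means (weight / length). Sample:
  cycle 0 → 0: weight = 5, length = 1, mean = 5/1 ≈ 5.000
  cycle 1 → 1: weight = 2, length = 1, mean = 2/1 ≈ 2.000
  cycle 0 → 1 → 0: weight = 7, length = 2, mean = 7/2 ≈ 3.500
  cycle 1 → 0 → 1: weight = 7, length = 2, mean = 7/2 ≈ 3.500
Minimum mean = 2.000, attained e.g. along the cycle 1 → 1 with weight 2 and length 1. So λ(A) = 2/1 = 2.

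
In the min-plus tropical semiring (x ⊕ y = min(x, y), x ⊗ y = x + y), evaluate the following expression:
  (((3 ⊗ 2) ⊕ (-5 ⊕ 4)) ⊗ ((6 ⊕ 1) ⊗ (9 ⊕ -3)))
(((3 ⊗ 2) ⊕ (-5 ⊕ 4)) ⊗ ((6 ⊕ 1) ⊗ (9 ⊕ -3))) = -7

Expand innermost to outermost. Recall ⊕ takes the minimum of its arguments and ⊗ takes their sum. Working out the expression (((3 ⊗ 2) ⊕ (-5 ⊕ 4)) ⊗ ((6 ⊕ 1) ⊗ (9 ⊕ -3))) gives -7.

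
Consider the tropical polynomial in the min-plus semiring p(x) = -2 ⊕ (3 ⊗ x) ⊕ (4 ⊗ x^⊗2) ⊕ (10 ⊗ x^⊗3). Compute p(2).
p(2) = -2

A tropical monomial a ⊗ x^⊗i evaluates to a + i · x. Evaluating each term at x = 2:
  Term 0 contributes -2 + 0 · 2 = -2
  Term 1 contributes 3 + 1 · 2 = 5
  Term 2 contributes 4 + 2 · 2 = 8
  Term 3 contributes 10 + 3 · 2 = 16
p(2) = ⊕ of these = min[-2, 5, 8, 16] = -2.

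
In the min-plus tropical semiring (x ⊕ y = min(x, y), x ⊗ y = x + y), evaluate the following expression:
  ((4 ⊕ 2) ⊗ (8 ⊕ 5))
((4 ⊕ 2) ⊗ (8 ⊕ 5)) = 7

Expand innermost to outermost. Recall ⊕ takes the minimum of its arguments and ⊗ takes their sum. Working out the expression ((4 ⊕ 2) ⊗ (8 ⊕ 5)) gives 7.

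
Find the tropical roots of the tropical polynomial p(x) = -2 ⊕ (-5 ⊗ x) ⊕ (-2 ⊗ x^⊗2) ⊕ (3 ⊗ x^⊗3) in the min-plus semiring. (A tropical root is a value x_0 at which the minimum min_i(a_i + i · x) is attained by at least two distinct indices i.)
Roots: {-5, -3, 3}

Each tropical root is a break point of the lower envelope of the lines y = a_i + i · x (there are 4 lines, with slopes 0, 1, ..., 3). Only the lines that attain the minimum somewhere contribute to roots; other lines are dominated. Here the surviving (envelope) indices are i = 3, i = 2, i = 1, i = 0.
Intersections between consecutive envelope lines give the roots: for adjacent envelope indices i < j the intersection is x = (a_i − a_j) / (j − i). Reading off the sorted break points: {-5, -3, 3}.
Verification: at each break x_0, at least two indices attain the minimum of min_i(a_i + i · x_0).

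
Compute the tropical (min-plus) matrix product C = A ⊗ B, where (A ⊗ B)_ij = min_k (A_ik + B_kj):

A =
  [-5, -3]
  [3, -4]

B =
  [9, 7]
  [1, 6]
A ⊗ B =
  [-2, 2]
  [-3, 2]

Apply the min-plus product entry-by-entry:
  C[0][0] = min over k of (A[0][0] + B[0][0] = -5 + 9 = 4, A[0][1] + B[1][0] = -3 + 1 = -2) = -2 (attained at k = 1)
  C[0][1] = min over k of (A[0][0] + B[0][1] = -5 + 7 = 2, A[0][1] + B[1][1] = -3 + 6 = 3) = 2 (attained at k = 0)
  C[1][0] = min over k of (A[1][0] + B[0][0] = 3 + 9 = 12, A[1][1] + B[1][0] = -4 + 1 = -3) = -3 (attained at k = 1)
  C[1][1] = min over k of (A[1][0] + B[0][1] = 3 + 7 = 10, A[1][1] + B[1][1] = -4 + 6 = 2) = 2 (attained at k = 1)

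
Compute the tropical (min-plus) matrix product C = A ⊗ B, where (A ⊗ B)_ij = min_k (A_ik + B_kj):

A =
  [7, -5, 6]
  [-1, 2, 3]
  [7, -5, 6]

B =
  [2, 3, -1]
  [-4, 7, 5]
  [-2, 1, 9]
A ⊗ B =
  [-9, 2, 0]
  [-2, 2, -2]
  [-9, 2, 0]

Apply the min-plus product entry-by-entry:
  C[0][0] = min over k of (A[0][0] + B[0][0] = 7 + 2 = 9, A[0][1] + B[1][0] = -5 + -4 = -9, A[0][2] + B[2][0] = 6 + -2 = 4) = -9 (attained at k = 1)
  C[0][1] = min over k of (A[0][0] + B[0][1] = 7 + 3 = 10, A[0][1] + B[1][1] = -5 + 7 = 2, A[0][2] + B[2][1] = 6 + 1 = 7) = 2 (attained at k = 1)
  C[0][2] = min over k of (A[0][0] + B[0][2] = 7 + -1 = 6, A[0][1] + B[1][2] = -5 + 5 = 0, A[0][2] + B[2][2] = 6 + 9 = 15) = 0 (attained at k = 1)
  C[1][0] = min over k of (A[1][0] + B[0][0] = -1 + 2 = 1, A[1][1] + B[1][0] = 2 + -4 = -2, A[1][2] + B[2][0] = 3 + -2 = 1) = -2 (attained at k = 1)
  C[1][1] = min over k of (A[1][0] + B[0][1] = -1 + 3 = 2, A[1][1] + B[1][1] = 2 + 7 = 9, A[1][2] + B[2][1] = 3 + 1 = 4) = 2 (attained at k = 0)
  C[1][2] = min over k of (A[1][0] + B[0][2] = -1 + -1 = -2, A[1][1] + B[1][2] = 2 + 5 = 7, A[1][2] + B[2][2] = 3 + 9 = 12) = -2 (attained at k = 0)
  C[2][0] = min over k of (A[2][0] + B[0][0] = 7 + 2 = 9, A[2][1] + B[1][0] = -5 + -4 = -9, A[2][2] + B[2][0] = 6 + -2 = 4) = -9 (attained at k = 1)
  C[2][1] = min over k of (A[2][0] + B[0][1] = 7 + 3 = 10, A[2][1] + B[1][1] = -5 + 7 = 2, A[2][2] + B[2][1] = 6 + 1 = 7) = 2 (attained at k = 1)
  C[2][2] = min over k of (A[2][0] + B[0][2] = 7 + -1 = 6, A[2][1] + B[1][2] = -5 + 5 = 0, A[2][2] + B[2][2] = 6 + 9 = 15) = 0 (attained at k = 1)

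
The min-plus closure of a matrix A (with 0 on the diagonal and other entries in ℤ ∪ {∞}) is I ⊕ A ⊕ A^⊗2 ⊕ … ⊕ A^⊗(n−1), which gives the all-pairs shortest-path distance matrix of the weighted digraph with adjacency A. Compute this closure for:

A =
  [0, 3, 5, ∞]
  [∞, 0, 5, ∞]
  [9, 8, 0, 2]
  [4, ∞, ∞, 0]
Closure =
  [0, 3, 5, 7]
  [11, 0, 5, 7]
  [6, 8, 0, 2]
  [4, 7, 9, 0]

This is the Floyd-Warshall all-pairs shortest-path computation. For each intermediate vertex k = 0, 1, …, 3, update dist[i][j] ← min(dist[i][j], dist[i][k] + dist[k][j]). The final matrix gives, for each (i, j), the minimum total weight of any directed path from i to j (possibly empty when i = j).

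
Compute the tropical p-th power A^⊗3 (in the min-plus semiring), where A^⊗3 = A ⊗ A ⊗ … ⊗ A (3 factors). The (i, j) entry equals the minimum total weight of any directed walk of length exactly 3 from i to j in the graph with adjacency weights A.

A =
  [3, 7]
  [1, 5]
A^⊗3 =
  [9, 13]
  [7, 11]

Each entry (A^⊗3)_ij equals the minimum over all length-3 walks i = v_0 → v_1 → … → v_3 = j of Σ_t A[v_t][v_{t+1}]. For example, for (i, j) = (0, 1) we minimise over 4 possible intermediate vertex sequences; the minimum is 13, attained along the walk 0 → 0 → 0 → 1.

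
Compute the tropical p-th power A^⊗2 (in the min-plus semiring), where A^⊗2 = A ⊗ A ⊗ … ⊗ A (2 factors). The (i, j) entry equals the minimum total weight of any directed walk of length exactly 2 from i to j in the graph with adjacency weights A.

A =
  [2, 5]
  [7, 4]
A^⊗2 =
  [4, 7]
  [9, 8]

Each entry (A^⊗2)_ij equals the minimum over all length-2 walks i = v_0 → v_1 → … → v_2 = j of Σ_t A[v_t][v_{t+1}]. For example, for (i, j) = (0, 1) we minimise over 2 possible intermediate vertex sequences; the minimum is 7, attained along the walk 0 → 0 → 1.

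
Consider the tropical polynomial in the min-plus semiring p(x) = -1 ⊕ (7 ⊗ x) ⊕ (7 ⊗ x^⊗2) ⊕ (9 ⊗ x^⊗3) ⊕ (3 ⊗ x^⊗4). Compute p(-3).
p(-3) = -9

A tropical monomial a ⊗ x^⊗i evaluates to a + i · x. Evaluating each term at x = -3:
  Term 0 contributes -1 + 0 · -3 = -1
  Term 1 contributes 7 + 1 · -3 = 4
  Term 2 contributes 7 + 2 · -3 = 1
  Term 3 contributes 9 + 3 · -3 = 0
  Term 4 contributes 3 + 4 · -3 = -9
p(-3) = ⊕ of these = min[-1, 4, 1, 0, -9] = -9.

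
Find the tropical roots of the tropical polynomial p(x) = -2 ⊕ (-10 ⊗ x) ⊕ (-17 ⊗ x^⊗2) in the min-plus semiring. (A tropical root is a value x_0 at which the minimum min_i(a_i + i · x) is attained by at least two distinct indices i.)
Roots: {7, 8}

Each tropical root is a break point of the lower envelope of the lines y = a_i + i · x (there are 3 lines, with slopes 0, 1, ..., 2). Only the lines that attain the minimum somewhere contribute to roots; other lines are dominated. Here the surviving (envelope) indices are i = 2, i = 1, i = 0.
Intersections between consecutive envelope lines give the roots: for adjacent envelope indices i < j the intersection is x = (a_i − a_j) / (j − i). Reading off the sorted break points: {7, 8}.
Verification: at each break x_0, at least two indices attain the minimum of min_i(a_i + i · x_0).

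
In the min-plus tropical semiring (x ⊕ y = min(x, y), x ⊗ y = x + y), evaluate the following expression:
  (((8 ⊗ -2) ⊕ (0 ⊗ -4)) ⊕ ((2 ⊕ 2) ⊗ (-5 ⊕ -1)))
(((8 ⊗ -2) ⊕ (0 ⊗ -4)) ⊕ ((2 ⊕ 2) ⊗ (-5 ⊕ -1))) = -4

Expand innermost to outermost. Recall ⊕ takes the minimum of its arguments and ⊗ takes their sum. Working out the expression (((8 ⊗ -2) ⊕ (0 ⊗ -4)) ⊕ ((2 ⊕ 2) ⊗ (-5 ⊕ -1))) gives -4.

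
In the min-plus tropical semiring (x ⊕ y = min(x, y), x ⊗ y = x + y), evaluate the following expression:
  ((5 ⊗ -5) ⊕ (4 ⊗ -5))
((5 ⊗ -5) ⊕ (4 ⊗ -5)) = -1

Expand innermost to outermost. Recall ⊕ takes the minimum of its arguments and ⊗ takes their sum. Working out the expression ((5 ⊗ -5) ⊕ (4 ⊗ -5)) gives -1.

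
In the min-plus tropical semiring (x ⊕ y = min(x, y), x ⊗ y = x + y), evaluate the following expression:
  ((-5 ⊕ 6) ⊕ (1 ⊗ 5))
((-5 ⊕ 6) ⊕ (1 ⊗ 5)) = -5

Expand innermost to outermost. Recall ⊕ takes the minimum of its arguments and ⊗ takes their sum. Working out the expression ((-5 ⊕ 6) ⊕ (1 ⊗ 5)) gives -5.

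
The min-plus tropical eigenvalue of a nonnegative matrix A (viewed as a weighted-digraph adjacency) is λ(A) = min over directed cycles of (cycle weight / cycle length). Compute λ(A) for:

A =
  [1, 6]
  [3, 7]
λ(A) = 1

Enumerate directed cycles and compute their means (weight / length). Sample:
  cycle 0 → 0: weight = 1, length = 1, mean = 1/1 ≈ 1.000
  cycle 1 → 1: weight = 7, length = 1, mean = 7/1 ≈ 7.000
  cycle 0 → 1 → 0: weight = 9, length = 2, mean = 9/2 ≈ 4.500
  cycle 1 → 0 → 1: weight = 9, length = 2, mean = 9/2 ≈ 4.500
Minimum mean = 1.000, attained e.g. along the cycle 0 → 0 with weight 1 and length 1. So λ(A) = 1/1 = 1.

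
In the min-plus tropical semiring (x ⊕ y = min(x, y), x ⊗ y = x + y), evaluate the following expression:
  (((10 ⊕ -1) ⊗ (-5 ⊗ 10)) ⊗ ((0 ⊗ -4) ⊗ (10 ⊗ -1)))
(((10 ⊕ -1) ⊗ (-5 ⊗ 10)) ⊗ ((0 ⊗ -4) ⊗ (10 ⊗ -1))) = 9

Expand innermost to outermost. Recall ⊕ takes the minimum of its arguments and ⊗ takes their sum. Working out the expression (((10 ⊕ -1) ⊗ (-5 ⊗ 10)) ⊗ ((0 ⊗ -4) ⊗ (10 ⊗ -1))) gives 9.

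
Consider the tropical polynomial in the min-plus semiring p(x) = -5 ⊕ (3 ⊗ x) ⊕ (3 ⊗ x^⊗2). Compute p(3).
p(3) = -5

A tropical monomial a ⊗ x^⊗i evaluates to a + i · x. Evaluating each term at x = 3:
  Term 0 contributes -5 + 0 · 3 = -5
  Term 1 contributes 3 + 1 · 3 = 6
  Term 2 contributes 3 + 2 · 3 = 9
p(3) = ⊕ of these = min[-5, 6, 9] = -5.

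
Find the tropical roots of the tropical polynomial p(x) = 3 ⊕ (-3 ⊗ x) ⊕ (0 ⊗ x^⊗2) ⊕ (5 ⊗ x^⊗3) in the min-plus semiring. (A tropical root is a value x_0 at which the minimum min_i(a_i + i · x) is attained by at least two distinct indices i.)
Roots: {-5, -3, 6}

Each tropical root is a break point of the lower envelope of the lines y = a_i + i · x (there are 4 lines, with slopes 0, 1, ..., 3). Only the lines that attain the minimum somewhere contribute to roots; other lines are dominated. Here the surviving (envelope) indices are i = 3, i = 2, i = 1, i = 0.
Intersections between consecutive envelope lines give the roots: for adjacent envelope indices i < j the intersection is x = (a_i − a_j) / (j − i). Reading off the sorted break points: {-5, -3, 6}.
Verification: at each break x_0, at least two indices attain the minimum of min_i(a_i + i · x_0).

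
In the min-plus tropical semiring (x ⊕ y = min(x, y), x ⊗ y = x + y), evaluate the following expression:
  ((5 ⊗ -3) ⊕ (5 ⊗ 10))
((5 ⊗ -3) ⊕ (5 ⊗ 10)) = 2

Expand innermost to outermost. Recall ⊕ takes the minimum of its arguments and ⊗ takes their sum. Working out the expression ((5 ⊗ -3) ⊕ (5 ⊗ 10)) gives 2.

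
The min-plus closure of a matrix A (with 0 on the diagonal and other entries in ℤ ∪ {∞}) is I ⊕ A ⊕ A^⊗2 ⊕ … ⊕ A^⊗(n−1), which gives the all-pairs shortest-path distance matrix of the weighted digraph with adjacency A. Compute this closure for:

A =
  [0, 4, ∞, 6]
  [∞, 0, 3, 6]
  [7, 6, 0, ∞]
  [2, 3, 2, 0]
Closure =
  [0, 4, 7, 6]
  [8, 0, 3, 6]
  [7, 6, 0, 12]
  [2, 3, 2, 0]

This is the Floyd-Warshall all-pairs shortest-path computation. For each intermediate vertex k = 0, 1, …, 3, update dist[i][j] ← min(dist[i][j], dist[i][k] + dist[k][j]). The final matrix gives, for each (i, j), the minimum total weight of any directed path from i to j (possibly empty when i = j).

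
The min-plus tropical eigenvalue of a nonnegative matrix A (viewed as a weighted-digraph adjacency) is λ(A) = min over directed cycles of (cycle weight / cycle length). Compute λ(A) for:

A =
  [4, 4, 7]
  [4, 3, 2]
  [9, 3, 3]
λ(A) = 5/2

Enumerate directed cycles and compute their means (weight / length). Sample:
  cycle 0 → 0: weight = 4, length = 1, mean = 4/1 ≈ 4.000
  cycle 1 → 1: weight = 3, length = 1, mean = 3/1 ≈ 3.000
  cycle 2 → 2: weight = 3, length = 1, mean = 3/1 ≈ 3.000
  cycle 0 → 1 → 0: weight = 8, length = 2, mean = 8/2 ≈ 4.000
  cycle 0 → 2 → 0: weight = 16, length = 2, mean = 16/2 ≈ 8.000
  cycle 1 → 0 → 1: weight = 8, length = 2, mean = 8/2 ≈ 4.000
Minimum mean = 2.500, attained e.g. along the cycle 1 → 2 → 1 with weight 5 and length 2. So λ(A) = 5/2 = 5/2.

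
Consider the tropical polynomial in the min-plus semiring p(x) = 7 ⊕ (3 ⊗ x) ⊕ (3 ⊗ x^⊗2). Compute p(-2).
p(-2) = -1

A tropical monomial a ⊗ x^⊗i evaluates to a + i · x. Evaluating each term at x = -2:
  Term 0 contributes 7 + 0 · -2 = 7
  Term 1 contributes 3 + 1 · -2 = 1
  Term 2 contributes 3 + 2 · -2 = -1
p(-2) = ⊕ of these = min[7, 1, -1] = -1.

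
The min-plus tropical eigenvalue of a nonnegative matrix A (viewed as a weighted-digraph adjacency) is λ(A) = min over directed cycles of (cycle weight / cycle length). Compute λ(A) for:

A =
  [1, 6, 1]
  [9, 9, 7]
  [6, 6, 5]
λ(A) = 1

Enumerate directed cycles and compute their means (weight / length). Sample:
  cycle 0 → 0: weight = 1, length = 1, mean = 1/1 ≈ 1.000
  cycle 1 → 1: weight = 9, length = 1, mean = 9/1 ≈ 9.000
  cycle 2 → 2: weight = 5, length = 1, mean = 5/1 ≈ 5.000
  cycle 0 → 1 → 0: weight = 15, length = 2, mean = 15/2 ≈ 7.500
  cycle 0 → 2 → 0: weight = 7, length = 2, mean = 7/2 ≈ 3.500
  cycle 1 → 0 → 1: weight = 15, length = 2, mean = 15/2 ≈ 7.500
Minimum mean = 1.000, attained e.g. along the cycle 0 → 0 with weight 1 and length 1. So λ(A) = 1/1 = 1.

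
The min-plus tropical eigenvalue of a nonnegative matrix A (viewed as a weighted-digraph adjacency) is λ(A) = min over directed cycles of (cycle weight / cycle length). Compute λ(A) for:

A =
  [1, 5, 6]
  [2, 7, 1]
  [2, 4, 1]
λ(A) = 1

Enumerate directed cycles and compute their means (weight / length). Sample:
  cycle 0 → 0: weight = 1, length = 1, mean = 1/1 ≈ 1.000
  cycle 1 → 1: weight = 7, length = 1, mean = 7/1 ≈ 7.000
  cycle 2 → 2: weight = 1, length = 1, mean = 1/1 ≈ 1.000
  cycle 0 → 1 → 0: weight = 7, length = 2, mean = 7/2 ≈ 3.500
  cycle 0 → 2 → 0: weight = 8, length = 2, mean = 8/2 ≈ 4.000
  cycle 1 → 0 → 1: weight = 7, length = 2, mean = 7/2 ≈ 3.500
Minimum mean = 1.000, attained e.g. along the cycle 0 → 0 with weight 1 and length 1. So λ(A) = 1/1 = 1.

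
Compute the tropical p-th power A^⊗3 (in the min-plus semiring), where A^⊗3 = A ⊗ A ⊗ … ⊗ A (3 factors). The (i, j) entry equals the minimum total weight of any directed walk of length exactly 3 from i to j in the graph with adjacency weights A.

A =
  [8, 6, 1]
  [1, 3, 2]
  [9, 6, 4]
A^⊗3 =
  [8, 10, 8]
  [7, 8, 5]
  [10, 12, 8]

Each entry (A^⊗3)_ij equals the minimum over all length-3 walks i = v_0 → v_1 → … → v_3 = j of Σ_t A[v_t][v_{t+1}]. For example, for (i, j) = (0, 2) we minimise over 9 possible intermediate vertex sequences; the minimum is 8, attained along the walk 0 → 1 → 0 → 2.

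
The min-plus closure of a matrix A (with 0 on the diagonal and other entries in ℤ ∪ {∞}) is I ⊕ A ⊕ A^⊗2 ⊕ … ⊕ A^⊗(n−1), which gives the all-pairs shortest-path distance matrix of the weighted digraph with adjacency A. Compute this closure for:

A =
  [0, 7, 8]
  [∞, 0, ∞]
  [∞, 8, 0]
Closure =
  [0, 7, 8]
  [∞, 0, ∞]
  [∞, 8, 0]

This is the Floyd-Warshall all-pairs shortest-path computation. For each intermediate vertex k = 0, 1, …, 2, update dist[i][j] ← min(dist[i][j], dist[i][k] + dist[k][j]). The final matrix gives, for each (i, j), the minimum total weight of any directed path from i to j (possibly empty when i = j).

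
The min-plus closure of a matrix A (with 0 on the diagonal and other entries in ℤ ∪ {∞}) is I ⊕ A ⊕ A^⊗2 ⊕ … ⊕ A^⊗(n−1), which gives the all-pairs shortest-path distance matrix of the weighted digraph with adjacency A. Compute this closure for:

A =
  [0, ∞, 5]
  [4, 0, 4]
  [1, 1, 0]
Closure =
  [0, 6, 5]
  [4, 0, 4]
  [1, 1, 0]

This is the Floyd-Warshall all-pairs shortest-path computation. For each intermediate vertex k = 0, 1, …, 2, update dist[i][j] ← min(dist[i][j], dist[i][k] + dist[k][j]). The final matrix gives, for each (i, j), the minimum total weight of any directed path from i to j (possibly empty when i = j).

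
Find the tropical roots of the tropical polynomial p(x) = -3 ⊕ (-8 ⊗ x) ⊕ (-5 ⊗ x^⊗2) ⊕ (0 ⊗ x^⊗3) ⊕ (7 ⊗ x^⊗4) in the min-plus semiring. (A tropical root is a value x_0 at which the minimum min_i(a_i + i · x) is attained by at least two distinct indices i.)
Roots: {-7, -5, -3, 5}

Each tropical root is a break point of the lower envelope of the lines y = a_i + i · x (there are 5 lines, with slopes 0, 1, ..., 4). Only the lines that attain the minimum somewhere contribute to roots; other lines are dominated. Here the surviving (envelope) indices are i = 4, i = 3, i = 2, i = 1, i = 0.
Intersections between consecutive envelope lines give the roots: for adjacent envelope indices i < j the intersection is x = (a_i − a_j) / (j − i). Reading off the sorted break points: {-7, -5, -3, 5}.
Verification: at each break x_0, at least two indices attain the minimum of min_i(a_i + i · x_0).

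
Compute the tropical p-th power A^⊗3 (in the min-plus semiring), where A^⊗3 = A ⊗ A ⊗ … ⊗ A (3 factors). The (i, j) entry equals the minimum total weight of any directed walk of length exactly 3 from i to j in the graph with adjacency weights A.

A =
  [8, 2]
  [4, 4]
A^⊗3 =
  [10, 8]
  [10, 10]

Each entry (A^⊗3)_ij equals the minimum over all length-3 walks i = v_0 → v_1 → … → v_3 = j of Σ_t A[v_t][v_{t+1}]. For example, for (i, j) = (0, 1) we minimise over 4 possible intermediate vertex sequences; the minimum is 8, attained along the walk 0 → 1 → 0 → 1.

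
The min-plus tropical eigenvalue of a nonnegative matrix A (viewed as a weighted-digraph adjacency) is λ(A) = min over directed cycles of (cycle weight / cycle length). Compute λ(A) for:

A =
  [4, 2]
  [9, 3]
λ(A) = 3

Enumerate directed cycles and compute their means (weight / length). Sample:
  cycle 0 → 0: weight = 4, length = 1, mean = 4/1 ≈ 4.000
  cycle 1 → 1: weight = 3, length = 1, mean = 3/1 ≈ 3.000
  cycle 0 → 1 → 0: weight = 11, length = 2, mean = 11/2 ≈ 5.500
  cycle 1 → 0 → 1: weight = 11, length = 2, mean = 11/2 ≈ 5.500
Minimum mean = 3.000, attained e.g. along the cycle 1 → 1 with weight 3 and length 1. So λ(A) = 3/1 = 3.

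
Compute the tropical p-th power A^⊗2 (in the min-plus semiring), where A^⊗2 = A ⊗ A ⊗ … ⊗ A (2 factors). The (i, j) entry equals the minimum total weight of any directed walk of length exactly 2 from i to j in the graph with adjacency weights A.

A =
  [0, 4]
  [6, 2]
A^⊗2 =
  [0, 4]
  [6, 4]

Each entry (A^⊗2)_ij equals the minimum over all length-2 walks i = v_0 → v_1 → … → v_2 = j of Σ_t A[v_t][v_{t+1}]. For example, for (i, j) = (0, 1) we minimise over 2 possible intermediate vertex sequences; the minimum is 4, attained along the walk 0 → 0 → 1.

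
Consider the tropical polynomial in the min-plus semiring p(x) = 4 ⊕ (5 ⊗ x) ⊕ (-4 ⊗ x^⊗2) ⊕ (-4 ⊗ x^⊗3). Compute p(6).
p(6) = 4

A tropical monomial a ⊗ x^⊗i evaluates to a + i · x. Evaluating each term at x = 6:
  Term 0 contributes 4 + 0 · 6 = 4
  Term 1 contributes 5 + 1 · 6 = 11
  Term 2 contributes -4 + 2 · 6 = 8
  Term 3 contributes -4 + 3 · 6 = 14
p(6) = ⊕ of these = min[4, 11, 8, 14] = 4.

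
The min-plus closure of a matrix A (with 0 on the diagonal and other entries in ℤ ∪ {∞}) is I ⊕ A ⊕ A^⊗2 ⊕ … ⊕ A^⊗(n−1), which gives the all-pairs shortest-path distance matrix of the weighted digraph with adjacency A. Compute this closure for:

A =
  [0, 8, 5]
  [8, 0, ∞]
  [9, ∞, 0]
Closure =
  [0, 8, 5]
  [8, 0, 13]
  [9, 17, 0]

This is the Floyd-Warshall all-pairs shortest-path computation. For each intermediate vertex k = 0, 1, …, 2, update dist[i][j] ← min(dist[i][j], dist[i][k] + dist[k][j]). The final matrix gives, for each (i, j), the minimum total weight of any directed path from i to j (possibly empty when i = j).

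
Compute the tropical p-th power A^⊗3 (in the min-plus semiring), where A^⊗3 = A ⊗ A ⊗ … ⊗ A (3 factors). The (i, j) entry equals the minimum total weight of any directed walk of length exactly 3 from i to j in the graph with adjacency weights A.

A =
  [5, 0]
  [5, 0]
A^⊗3 =
  [5, 0]
  [5, 0]

Each entry (A^⊗3)_ij equals the minimum over all length-3 walks i = v_0 → v_1 → … → v_3 = j of Σ_t A[v_t][v_{t+1}]. For example, for (i, j) = (0, 1) we minimise over 4 possible intermediate vertex sequences; the minimum is 0, attained along the walk 0 → 1 → 1 → 1.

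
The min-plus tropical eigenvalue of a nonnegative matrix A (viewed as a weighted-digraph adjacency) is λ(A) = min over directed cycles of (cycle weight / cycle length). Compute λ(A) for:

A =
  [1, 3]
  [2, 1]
λ(A) = 1

Enumerate directed cycles and compute their means (weight / length). Sample:
  cycle 0 → 0: weight = 1, length = 1, mean = 1/1 ≈ 1.000
  cycle 1 → 1: weight = 1, length = 1, mean = 1/1 ≈ 1.000
  cycle 0 → 1 → 0: weight = 5, length = 2, mean = 5/2 ≈ 2.500
  cycle 1 → 0 → 1: weight = 5, length = 2, mean = 5/2 ≈ 2.500
Minimum mean = 1.000, attained e.g. along the cycle 0 → 0 with weight 1 and length 1. So λ(A) = 1/1 = 1.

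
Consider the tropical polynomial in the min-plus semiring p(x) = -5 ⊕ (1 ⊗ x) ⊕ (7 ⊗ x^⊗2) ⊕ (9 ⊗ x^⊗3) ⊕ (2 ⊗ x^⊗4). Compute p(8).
p(8) = -5

A tropical monomial a ⊗ x^⊗i evaluates to a + i · x. Evaluating each term at x = 8:
  Term 0 contributes -5 + 0 · 8 = -5
  Term 1 contributes 1 + 1 · 8 = 9
  Term 2 contributes 7 + 2 · 8 = 23
  Term 3 contributes 9 + 3 · 8 = 33
  Term 4 contributes 2 + 4 · 8 = 34
p(8) = ⊕ of these = min[-5, 9, 23, 33, 34] = -5.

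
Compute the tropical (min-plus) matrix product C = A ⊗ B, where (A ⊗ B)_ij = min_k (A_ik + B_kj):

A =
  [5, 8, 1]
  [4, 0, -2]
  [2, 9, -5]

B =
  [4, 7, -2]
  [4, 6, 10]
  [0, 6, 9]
A ⊗ B =
  [1, 7, 3]
  [-2, 4, 2]
  [-5, 1, 0]

Apply the min-plus product entry-by-entry:
  C[0][0] = min over k of (A[0][0] + B[0][0] = 5 + 4 = 9, A[0][1] + B[1][0] = 8 + 4 = 12, A[0][2] + B[2][0] = 1 + 0 = 1) = 1 (attained at k = 2)
  C[0][1] = min over k of (A[0][0] + B[0][1] = 5 + 7 = 12, A[0][1] + B[1][1] = 8 + 6 = 14, A[0][2] + B[2][1] = 1 + 6 = 7) = 7 (attained at k = 2)
  C[0][2] = min over k of (A[0][0] + B[0][2] = 5 + -2 = 3, A[0][1] + B[1][2] = 8 + 10 = 18, A[0][2] + B[2][2] = 1 + 9 = 10) = 3 (attained at k = 0)
  C[1][0] = min over k of (A[1][0] + B[0][0] = 4 + 4 = 8, A[1][1] + B[1][0] = 0 + 4 = 4, A[1][2] + B[2][0] = -2 + 0 = -2) = -2 (attained at k = 2)
  C[1][1] = min over k of (A[1][0] + B[0][1] = 4 + 7 = 11, A[1][1] + B[1][1] = 0 + 6 = 6, A[1][2] + B[2][1] = -2 + 6 = 4) = 4 (attained at k = 2)
  C[1][2] = min over k of (A[1][0] + B[0][2] = 4 + -2 = 2, A[1][1] + B[1][2] = 0 + 10 = 10, A[1][2] + B[2][2] = -2 + 9 = 7) = 2 (attained at k = 0)
  C[2][0] = min over k of (A[2][0] + B[0][0] = 2 + 4 = 6, A[2][1] + B[1][0] = 9 + 4 = 13, A[2][2] + B[2][0] = -5 + 0 = -5) = -5 (attained at k = 2)
  C[2][1] = min over k of (A[2][0] + B[0][1] = 2 + 7 = 9, A[2][1] + B[1][1] = 9 + 6 = 15, A[2][2] + B[2][1] = -5 + 6 = 1) = 1 (attained at k = 2)
  C[2][2] = min over k of (A[2][0] + B[0][2] = 2 + -2 = 0, A[2][1] + B[1][2] = 9 + 10 = 19, A[2][2] + B[2][2] = -5 + 9 = 4) = 0 (attained at k = 0)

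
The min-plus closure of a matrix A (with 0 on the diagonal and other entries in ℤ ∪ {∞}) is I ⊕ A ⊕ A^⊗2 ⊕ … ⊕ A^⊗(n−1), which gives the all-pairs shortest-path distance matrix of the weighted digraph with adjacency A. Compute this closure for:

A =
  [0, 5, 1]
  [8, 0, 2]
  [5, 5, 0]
Closure =
  [0, 5, 1]
  [7, 0, 2]
  [5, 5, 0]

This is the Floyd-Warshall all-pairs shortest-path computation. For each intermediate vertex k = 0, 1, …, 2, update dist[i][j] ← min(dist[i][j], dist[i][k] + dist[k][j]). The final matrix gives, for each (i, j), the minimum total weight of any directed path from i to j (possibly empty when i = j).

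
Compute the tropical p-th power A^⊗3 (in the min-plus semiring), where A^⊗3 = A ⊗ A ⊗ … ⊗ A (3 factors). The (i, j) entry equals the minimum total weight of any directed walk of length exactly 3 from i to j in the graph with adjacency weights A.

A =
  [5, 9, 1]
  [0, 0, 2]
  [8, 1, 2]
A^⊗3 =
  [2, 2, 4]
  [0, 0, 1]
  [1, 1, 2]

Each entry (A^⊗3)_ij equals the minimum over all length-3 walks i = v_0 → v_1 → … → v_3 = j of Σ_t A[v_t][v_{t+1}]. For example, for (i, j) = (0, 2) we minimise over 9 possible intermediate vertex sequences; the minimum is 4, attained along the walk 0 → 2 → 1 → 2.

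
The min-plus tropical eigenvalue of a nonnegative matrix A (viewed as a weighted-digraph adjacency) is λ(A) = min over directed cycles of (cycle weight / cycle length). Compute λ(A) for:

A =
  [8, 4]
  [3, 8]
λ(A) = 7/2

Enumerate directed cycles and compute their means (weight / length). Sample:
  cycle 0 → 0: weight = 8, length = 1, mean = 8/1 ≈ 8.000
  cycle 1 → 1: weight = 8, length = 1, mean = 8/1 ≈ 8.000
  cycle 0 → 1 → 0: weight = 7, length = 2, mean = 7/2 ≈ 3.500
  cycle 1 → 0 → 1: weight = 7, length = 2, mean = 7/2 ≈ 3.500
Minimum mean = 3.500, attained e.g. along the cycle 0 → 1 → 0 with weight 7 and length 2. So λ(A) = 7/2 = 7/2.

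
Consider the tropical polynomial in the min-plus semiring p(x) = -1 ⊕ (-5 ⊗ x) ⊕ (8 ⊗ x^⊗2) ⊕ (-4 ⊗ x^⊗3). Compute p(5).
p(5) = -1

A tropical monomial a ⊗ x^⊗i evaluates to a + i · x. Evaluating each term at x = 5:
  Term 0 contributes -1 + 0 · 5 = -1
  Term 1 contributes -5 + 1 · 5 = 0
  Term 2 contributes 8 + 2 · 5 = 18
  Term 3 contributes -4 + 3 · 5 = 11
p(5) = ⊕ of these = min[-1, 0, 18, 11] = -1.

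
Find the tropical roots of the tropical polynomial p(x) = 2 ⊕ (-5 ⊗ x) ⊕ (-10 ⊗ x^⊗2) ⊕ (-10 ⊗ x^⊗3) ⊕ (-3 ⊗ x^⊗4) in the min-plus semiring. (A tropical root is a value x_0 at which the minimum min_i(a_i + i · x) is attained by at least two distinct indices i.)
Roots: {-7, 0, 5, 7}

Each tropical root is a break point of the lower envelope of the lines y = a_i + i · x (there are 5 lines, with slopes 0, 1, ..., 4). Only the lines that attain the minimum somewhere contribute to roots; other lines are dominated. Here the surviving (envelope) indices are i = 4, i = 3, i = 2, i = 1, i = 0.
Intersections between consecutive envelope lines give the roots: for adjacent envelope indices i < j the intersection is x = (a_i − a_j) / (j − i). Reading off the sorted break points: {-7, 0, 5, 7}.
Verification: at each break x_0, at least two indices attain the minimum of min_i(a_i + i · x_0).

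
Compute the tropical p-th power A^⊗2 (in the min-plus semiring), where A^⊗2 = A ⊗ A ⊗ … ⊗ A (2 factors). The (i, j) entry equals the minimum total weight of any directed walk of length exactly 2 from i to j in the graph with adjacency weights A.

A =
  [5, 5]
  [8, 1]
A^⊗2 =
  [10, 6]
  [9, 2]

Each entry (A^⊗2)_ij equals the minimum over all length-2 walks i = v_0 → v_1 → … → v_2 = j of Σ_t A[v_t][v_{t+1}]. For example, for (i, j) = (0, 1) we minimise over 2 possible intermediate vertex sequences; the minimum is 6, attained along the walk 0 → 1 → 1.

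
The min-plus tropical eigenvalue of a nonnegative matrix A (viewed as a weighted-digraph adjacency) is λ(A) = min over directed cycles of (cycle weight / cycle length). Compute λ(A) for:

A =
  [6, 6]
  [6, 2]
λ(A) = 2

Enumerate directed cycles and compute their means (weight / length). Sample:
  cycle 0 → 0: weight = 6, length = 1, mean = 6/1 ≈ 6.000
  cycle 1 → 1: weight = 2, length = 1, mean = 2/1 ≈ 2.000
  cycle 0 → 1 → 0: weight = 12, length = 2, mean = 12/2 ≈ 6.000
  cycle 1 → 0 → 1: weight = 12, length = 2, mean = 12/2 ≈ 6.000
Minimum mean = 2.000, attained e.g. along the cycle 1 → 1 with weight 2 and length 1. So λ(A) = 2/1 = 2.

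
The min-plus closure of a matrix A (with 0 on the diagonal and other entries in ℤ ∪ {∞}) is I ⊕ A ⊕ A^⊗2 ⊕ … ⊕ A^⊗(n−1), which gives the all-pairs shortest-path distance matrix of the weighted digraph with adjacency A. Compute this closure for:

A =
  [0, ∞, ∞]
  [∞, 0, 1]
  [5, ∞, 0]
Closure =
  [0, ∞, ∞]
  [6, 0, 1]
  [5, ∞, 0]

This is the Floyd-Warshall all-pairs shortest-path computation. For each intermediate vertex k = 0, 1, …, 2, update dist[i][j] ← min(dist[i][j], dist[i][k] + dist[k][j]). The final matrix gives, for each (i, j), the minimum total weight of any directed path from i to j (possibly empty when i = j).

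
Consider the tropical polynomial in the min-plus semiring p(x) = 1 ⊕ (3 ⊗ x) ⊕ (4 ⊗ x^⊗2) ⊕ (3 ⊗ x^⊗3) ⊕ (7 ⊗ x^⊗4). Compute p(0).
p(0) = 1

A tropical monomial a ⊗ x^⊗i evaluates to a + i · x. Evaluating each term at x = 0:
  Term 0 contributes 1 + 0 · 0 = 1
  Term 1 contributes 3 + 1 · 0 = 3
  Term 2 contributes 4 + 2 · 0 = 4
  Term 3 contributes 3 + 3 · 0 = 3
  Term 4 contributes 7 + 4 · 0 = 7
p(0) = ⊕ of these = min[1, 3, 4, 3, 7] = 1.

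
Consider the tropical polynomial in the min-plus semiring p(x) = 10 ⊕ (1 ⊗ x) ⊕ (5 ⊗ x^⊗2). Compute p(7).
p(7) = 8

A tropical monomial a ⊗ x^⊗i evaluates to a + i · x. Evaluating each term at x = 7:
  Term 0 contributes 10 + 0 · 7 = 10
  Term 1 contributes 1 + 1 · 7 = 8
  Term 2 contributes 5 + 2 · 7 = 19
p(7) = ⊕ of these = min[10, 8, 19] = 8.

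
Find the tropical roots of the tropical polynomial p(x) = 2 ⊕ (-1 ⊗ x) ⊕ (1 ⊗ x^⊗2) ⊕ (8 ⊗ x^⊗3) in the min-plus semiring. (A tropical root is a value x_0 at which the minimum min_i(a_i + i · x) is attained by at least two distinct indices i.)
Roots: {-7, -2, 3}

Each tropical root is a break point of the lower envelope of the lines y = a_i + i · x (there are 4 lines, with slopes 0, 1, ..., 3). Only the lines that attain the minimum somewhere contribute to roots; other lines are dominated. Here the surviving (envelope) indices are i = 3, i = 2, i = 1, i = 0.
Intersections between consecutive envelope lines give the roots: for adjacent envelope indices i < j the intersection is x = (a_i − a_j) / (j − i). Reading off the sorted break points: {-7, -2, 3}.
Verification: at each break x_0, at least two indices attain the minimum of min_i(a_i + i · x_0).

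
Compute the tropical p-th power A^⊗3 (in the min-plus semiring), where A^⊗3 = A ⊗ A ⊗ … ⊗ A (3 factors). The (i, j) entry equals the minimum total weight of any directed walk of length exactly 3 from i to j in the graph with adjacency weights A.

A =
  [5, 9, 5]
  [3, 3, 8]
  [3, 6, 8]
A^⊗3 =
  [13, 14, 13]
  [9, 9, 11]
  [11, 12, 13]

Each entry (A^⊗3)_ij equals the minimum over all length-3 walks i = v_0 → v_1 → … → v_3 = j of Σ_t A[v_t][v_{t+1}]. For example, for (i, j) = (0, 2) we minimise over 9 possible intermediate vertex sequences; the minimum is 13, attained along the walk 0 → 2 → 0 → 2.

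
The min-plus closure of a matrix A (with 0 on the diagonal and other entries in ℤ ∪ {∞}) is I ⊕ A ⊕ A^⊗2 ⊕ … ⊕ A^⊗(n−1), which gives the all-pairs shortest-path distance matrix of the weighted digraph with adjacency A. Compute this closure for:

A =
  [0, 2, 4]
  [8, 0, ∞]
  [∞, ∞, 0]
Closure =
  [0, 2, 4]
  [8, 0, 12]
  [∞, ∞, 0]

This is the Floyd-Warshall all-pairs shortest-path computation. For each intermediate vertex k = 0, 1, …, 2, update dist[i][j] ← min(dist[i][j], dist[i][k] + dist[k][j]). The final matrix gives, for each (i, j), the minimum total weight of any directed path from i to j (possibly empty when i = j).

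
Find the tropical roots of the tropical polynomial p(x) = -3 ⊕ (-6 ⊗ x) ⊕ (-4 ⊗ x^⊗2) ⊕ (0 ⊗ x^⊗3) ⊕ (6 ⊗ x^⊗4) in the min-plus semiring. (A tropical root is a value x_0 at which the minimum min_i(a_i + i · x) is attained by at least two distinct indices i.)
Roots: {-6, -4, -2, 3}

Each tropical root is a break point of the lower envelope of the lines y = a_i + i · x (there are 5 lines, with slopes 0, 1, ..., 4). Only the lines that attain the minimum somewhere contribute to roots; other lines are dominated. Here the surviving (envelope) indices are i = 4, i = 3, i = 2, i = 1, i = 0.
Intersections between consecutive envelope lines give the roots: for adjacent envelope indices i < j the intersection is x = (a_i − a_j) / (j − i). Reading off the sorted break points: {-6, -4, -2, 3}.
Verification: at each break x_0, at least two indices attain the minimum of min_i(a_i + i · x_0).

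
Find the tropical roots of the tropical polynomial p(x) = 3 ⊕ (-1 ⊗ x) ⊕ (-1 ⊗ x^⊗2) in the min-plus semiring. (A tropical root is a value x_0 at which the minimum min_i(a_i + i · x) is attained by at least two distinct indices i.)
Roots: {0, 4}

Each tropical root is a break point of the lower envelope of the lines y = a_i + i · x (there are 3 lines, with slopes 0, 1, ..., 2). Only the lines that attain the minimum somewhere contribute to roots; other lines are dominated. Here the surviving (envelope) indices are i = 2, i = 1, i = 0.
Intersections between consecutive envelope lines give the roots: for adjacent envelope indices i < j the intersection is x = (a_i − a_j) / (j − i). Reading off the sorted break points: {0, 4}.
Verification: at each break x_0, at least two indices attain the minimum of min_i(a_i + i · x_0).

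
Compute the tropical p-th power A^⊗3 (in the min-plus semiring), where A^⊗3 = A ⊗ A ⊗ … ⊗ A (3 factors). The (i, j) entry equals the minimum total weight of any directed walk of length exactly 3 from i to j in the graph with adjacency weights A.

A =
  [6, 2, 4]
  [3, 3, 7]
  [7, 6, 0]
A^⊗3 =
  [8, 7, 4]
  [8, 8, 7]
  [7, 6, 0]

Each entry (A^⊗3)_ij equals the minimum over all length-3 walks i = v_0 → v_1 → … → v_3 = j of Σ_t A[v_t][v_{t+1}]. For example, for (i, j) = (0, 2) we minimise over 9 possible intermediate vertex sequences; the minimum is 4, attained along the walk 0 → 2 → 2 → 2.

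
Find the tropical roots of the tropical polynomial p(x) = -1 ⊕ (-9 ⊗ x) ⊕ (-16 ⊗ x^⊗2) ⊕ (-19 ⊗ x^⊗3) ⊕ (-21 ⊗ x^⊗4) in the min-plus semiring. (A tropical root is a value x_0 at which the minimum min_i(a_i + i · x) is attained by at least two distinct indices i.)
Roots: {2, 3, 7, 8}

Each tropical root is a break point of the lower envelope of the lines y = a_i + i · x (there are 5 lines, with slopes 0, 1, ..., 4). Only the lines that attain the minimum somewhere contribute to roots; other lines are dominated. Here the surviving (envelope) indices are i = 4, i = 3, i = 2, i = 1, i = 0.
Intersections between consecutive envelope lines give the roots: for adjacent envelope indices i < j the intersection is x = (a_i − a_j) / (j − i). Reading off the sorted break points: {2, 3, 7, 8}.
Verification: at each break x_0, at least two indices attain the minimum of min_i(a_i + i · x_0).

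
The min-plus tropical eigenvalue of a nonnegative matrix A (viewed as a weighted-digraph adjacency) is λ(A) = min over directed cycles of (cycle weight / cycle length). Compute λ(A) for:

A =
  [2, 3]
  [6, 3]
λ(A) = 2

Enumerate directed cycles and compute their means (weight / length). Sample:
  cycle 0 → 0: weight = 2, length = 1, mean = 2/1 ≈ 2.000
  cycle 1 → 1: weight = 3, length = 1, mean = 3/1 ≈ 3.000
  cycle 0 → 1 → 0: weight = 9, length = 2, mean = 9/2 ≈ 4.500
  cycle 1 → 0 → 1: weight = 9, length = 2, mean = 9/2 ≈ 4.500
Minimum mean = 2.000, attained e.g. along the cycle 0 → 0 with weight 2 and length 1. So λ(A) = 2/1 = 2.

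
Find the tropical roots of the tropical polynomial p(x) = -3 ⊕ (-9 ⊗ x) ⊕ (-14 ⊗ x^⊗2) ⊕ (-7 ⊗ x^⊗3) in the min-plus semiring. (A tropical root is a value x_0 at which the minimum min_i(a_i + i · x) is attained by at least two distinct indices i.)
Roots: {-7, 5, 6}

Each tropical root is a break point of the lower envelope of the lines y = a_i + i · x (there are 4 lines, with slopes 0, 1, ..., 3). Only the lines that attain the minimum somewhere contribute to roots; other lines are dominated. Here the surviving (envelope) indices are i = 3, i = 2, i = 1, i = 0.
Intersections between consecutive envelope lines give the roots: for adjacent envelope indices i < j the intersection is x = (a_i − a_j) / (j − i). Reading off the sorted break points: {-7, 5, 6}.
Verification: at each break x_0, at least two indices attain the minimum of min_i(a_i + i · x_0).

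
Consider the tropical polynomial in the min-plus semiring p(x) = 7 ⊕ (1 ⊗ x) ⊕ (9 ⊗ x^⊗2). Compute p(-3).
p(-3) = -2

A tropical monomial a ⊗ x^⊗i evaluates to a + i · x. Evaluating each term at x = -3:
  Term 0 contributes 7 + 0 · -3 = 7
  Term 1 contributes 1 + 1 · -3 = -2
  Term 2 contributes 9 + 2 · -3 = 3
p(-3) = ⊕ of these = min[7, -2, 3] = -2.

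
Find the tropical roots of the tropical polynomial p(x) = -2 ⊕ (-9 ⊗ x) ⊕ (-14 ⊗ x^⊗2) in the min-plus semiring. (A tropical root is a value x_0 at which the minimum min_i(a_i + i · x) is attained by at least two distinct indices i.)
Roots: {5, 7}

Each tropical root is a break point of the lower envelope of the lines y = a_i + i · x (there are 3 lines, with slopes 0, 1, ..., 2). Only the lines that attain the minimum somewhere contribute to roots; other lines are dominated. Here the surviving (envelope) indices are i = 2, i = 1, i = 0.
Intersections between consecutive envelope lines give the roots: for adjacent envelope indices i < j the intersection is x = (a_i − a_j) / (j − i). Reading off the sorted break points: {5, 7}.
Verification: at each break x_0, at least two indices attain the minimum of min_i(a_i + i · x_0).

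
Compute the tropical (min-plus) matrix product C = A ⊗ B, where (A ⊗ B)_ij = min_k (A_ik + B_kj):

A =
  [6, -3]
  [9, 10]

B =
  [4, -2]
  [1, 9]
A ⊗ B =
  [-2, 4]
  [11, 7]

Apply the min-plus product entry-by-entry:
  C[0][0] = min over k of (A[0][0] + B[0][0] = 6 + 4 = 10, A[0][1] + B[1][0] = -3 + 1 = -2) = -2 (attained at k = 1)
  C[0][1] = min over k of (A[0][0] + B[0][1] = 6 + -2 = 4, A[0][1] + B[1][1] = -3 + 9 = 6) = 4 (attained at k = 0)
  C[1][0] = min over k of (A[1][0] + B[0][0] = 9 + 4 = 13, A[1][1] + B[1][0] = 10 + 1 = 11) = 11 (attained at k = 1)
  C[1][1] = min over k of (A[1][0] + B[0][1] = 9 + -2 = 7, A[1][1] + B[1][1] = 10 + 9 = 19) = 7 (attained at k = 0)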